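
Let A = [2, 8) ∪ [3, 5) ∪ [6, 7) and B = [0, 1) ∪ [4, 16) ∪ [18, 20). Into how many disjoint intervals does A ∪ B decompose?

A, merged: [2, 8).
A ∪ B = [0, 1), [2, 16), [18, 20).
That is 3 disjoint pieces.

3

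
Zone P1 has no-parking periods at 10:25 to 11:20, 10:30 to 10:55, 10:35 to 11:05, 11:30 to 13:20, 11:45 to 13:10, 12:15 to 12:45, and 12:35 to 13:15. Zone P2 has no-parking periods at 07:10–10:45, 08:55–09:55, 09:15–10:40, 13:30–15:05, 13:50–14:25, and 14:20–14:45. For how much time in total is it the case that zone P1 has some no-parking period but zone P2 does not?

A, merged: 10:25–11:20, 11:30–13:20.
B, merged: 07:10–10:45, 13:30–15:05.
A \ B = 10:45–11:20, 11:30–13:20.
Total: 35 min + 1 h 50 min = 2 h 25 min.

2 h 25 min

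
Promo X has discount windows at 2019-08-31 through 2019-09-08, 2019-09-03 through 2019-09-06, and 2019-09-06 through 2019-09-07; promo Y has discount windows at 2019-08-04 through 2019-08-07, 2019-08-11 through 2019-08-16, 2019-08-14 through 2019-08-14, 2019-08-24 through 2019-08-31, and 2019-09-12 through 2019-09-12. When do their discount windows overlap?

2019-08-31 through 2019-08-31

First set merges to 2019-08-31 through 2019-09-08.
Second set merges to 2019-08-04 through 2019-08-07, 2019-08-11 through 2019-08-16, 2019-08-24 through 2019-08-31, 2019-09-12 through 2019-09-12.
2019-08-31 through 2019-09-08 meets the second set on 2019-08-31 through 2019-08-31.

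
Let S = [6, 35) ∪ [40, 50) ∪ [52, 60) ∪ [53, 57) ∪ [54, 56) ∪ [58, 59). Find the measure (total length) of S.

47

Merged: [6, 35), [40, 50), [52, 60).
Lengths: 29 + 10 + 8 = 47.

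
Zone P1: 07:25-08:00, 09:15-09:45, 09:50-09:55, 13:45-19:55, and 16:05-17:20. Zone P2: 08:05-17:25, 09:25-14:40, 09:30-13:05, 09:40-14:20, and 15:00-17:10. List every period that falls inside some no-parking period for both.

Merge the first list: 07:25–08:00, 09:15–09:45, 09:50–09:55, 13:45–19:55.
Merge the second list: 08:05–17:25.
07:25–08:00 falls entirely outside B.
09:15–09:45 overlaps B on 09:15–09:45.
09:50–09:55 overlaps B on 09:50–09:55.
13:45–19:55 overlaps B on 13:45–17:25.

09:15–09:45, 09:50–09:55, 13:45–17:25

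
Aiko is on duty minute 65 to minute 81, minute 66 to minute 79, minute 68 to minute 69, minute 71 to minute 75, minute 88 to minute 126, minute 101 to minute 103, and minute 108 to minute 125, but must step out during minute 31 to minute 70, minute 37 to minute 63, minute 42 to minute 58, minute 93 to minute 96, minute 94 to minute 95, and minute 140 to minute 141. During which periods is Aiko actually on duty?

minute 70 to minute 81, minute 88 to minute 93, minute 96 to minute 126

Merge the first list: minute 65 to minute 81, minute 88 to minute 126.
Merge the second list: minute 31 to minute 70, minute 93 to minute 96, minute 140 to minute 141.
minute 65 to minute 81 \ B = minute 70 to minute 81.
minute 88 to minute 126 \ B = minute 88 to minute 93, minute 96 to minute 126.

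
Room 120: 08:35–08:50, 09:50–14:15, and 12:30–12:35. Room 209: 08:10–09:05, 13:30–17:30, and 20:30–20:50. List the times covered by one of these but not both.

First set merges to 08:35–08:50, 09:50–14:15.
A but not B: 09:50–13:30.
B but not A: 08:10–08:35, 08:50–09:05, 14:15–17:30, 20:30–20:50.
Combining gives A △ B.

08:10–08:35, 08:50–09:05, 09:50–13:30, 14:15–17:30, 20:30–20:50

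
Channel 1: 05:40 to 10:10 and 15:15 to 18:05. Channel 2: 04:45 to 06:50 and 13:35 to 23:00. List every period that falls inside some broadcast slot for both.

05:40-10:10 ∩ B → 05:40-06:50.
15:15-18:05 ∩ B → 15:15-18:05.

05:40-06:50, 15:15-18:05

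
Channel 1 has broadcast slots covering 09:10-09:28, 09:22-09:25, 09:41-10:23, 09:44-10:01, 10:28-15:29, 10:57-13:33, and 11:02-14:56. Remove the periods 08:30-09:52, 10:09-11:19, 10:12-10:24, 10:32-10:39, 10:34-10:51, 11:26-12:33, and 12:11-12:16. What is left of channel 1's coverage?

09:52–10:09, 11:19–11:26, 12:33–15:29

Merge the first list: 09:10–09:28, 09:41–10:23, 10:28–15:29.
Merge the second list: 08:30–09:52, 10:09–11:19, 11:26–12:33.
09:10–09:28: fully covered by B → removed.
09:41–10:23 minus B → 09:52–10:09.
10:28–15:29 minus B → 11:19–11:26, 12:33–15:29.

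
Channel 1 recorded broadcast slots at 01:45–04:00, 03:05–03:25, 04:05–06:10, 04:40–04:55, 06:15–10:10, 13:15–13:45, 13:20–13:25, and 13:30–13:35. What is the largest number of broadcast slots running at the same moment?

2

At 03:05, 2 of the intervals are simultaneously active.
No point has more.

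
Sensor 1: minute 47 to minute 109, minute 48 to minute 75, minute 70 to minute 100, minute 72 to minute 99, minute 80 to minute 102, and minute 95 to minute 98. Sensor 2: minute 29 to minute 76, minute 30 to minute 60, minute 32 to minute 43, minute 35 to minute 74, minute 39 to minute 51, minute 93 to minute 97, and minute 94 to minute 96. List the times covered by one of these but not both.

minute 29 to minute 47, minute 76 to minute 93, minute 97 to minute 109

A, merged: minute 47 to minute 109.
B, merged: minute 29 to minute 76, minute 93 to minute 97.
Only in the first: minute 76 to minute 93, minute 97 to minute 109.
Only in the second: minute 29 to minute 47.
Together these are the periods covered by exactly one.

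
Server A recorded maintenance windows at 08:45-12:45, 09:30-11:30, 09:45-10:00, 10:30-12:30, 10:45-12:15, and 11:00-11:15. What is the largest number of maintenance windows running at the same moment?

Sweep endpoints in order; track running count of active intervals.
Peak of 5 reached at 11:00.

5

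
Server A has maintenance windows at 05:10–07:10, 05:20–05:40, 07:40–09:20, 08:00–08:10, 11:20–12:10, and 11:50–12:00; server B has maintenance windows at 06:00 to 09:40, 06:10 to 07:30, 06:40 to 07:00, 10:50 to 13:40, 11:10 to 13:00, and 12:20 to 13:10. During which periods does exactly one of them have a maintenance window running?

A, merged: 05:10–07:10, 07:40–09:20, 11:20–12:10.
B, merged: 06:00–09:40, 10:50–13:40.
A \ B = 05:10–06:00.
B \ A = 07:10–07:40, 09:20–09:40, 10:50–11:20, 12:10–13:40.
Union of the two gives the symmetric difference.

05:10–06:00, 07:10–07:40, 09:20–09:40, 10:50–11:20, 12:10–13:40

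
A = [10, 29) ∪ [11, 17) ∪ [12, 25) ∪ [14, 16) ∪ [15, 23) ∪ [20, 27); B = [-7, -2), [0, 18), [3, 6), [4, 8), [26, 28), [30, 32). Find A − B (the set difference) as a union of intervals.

[18, 26) ∪ [28, 29)

A, merged: [10, 29).
B, merged: [-7, -2), [0, 18), [26, 28), [30, 32).
[10, 29) \ B = [18, 26), [28, 29).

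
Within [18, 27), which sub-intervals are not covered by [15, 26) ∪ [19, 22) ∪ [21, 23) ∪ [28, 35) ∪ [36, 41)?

After merging, the occupied span is [15, 26), [28, 35), [36, 41).
Uncovered inside [18, 27): [26, 27).

[26, 27)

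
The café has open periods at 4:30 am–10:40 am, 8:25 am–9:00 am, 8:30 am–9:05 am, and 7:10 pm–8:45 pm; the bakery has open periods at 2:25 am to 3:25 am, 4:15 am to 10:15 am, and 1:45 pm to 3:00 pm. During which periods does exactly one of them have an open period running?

2:25 am-3:25 am, 4:15 am-4:30 am, 10:15 am-10:40 am, 1:45 pm-3:00 pm, 7:10 pm-8:45 pm

First set merges to 4:30 am-10:40 am, 7:10 pm-8:45 pm.
A but not B: 10:15 am-10:40 am, 7:10 pm-8:45 pm.
B but not A: 2:25 am-3:25 am, 4:15 am-4:30 am, 1:45 pm-3:00 pm.
Combining gives A △ B.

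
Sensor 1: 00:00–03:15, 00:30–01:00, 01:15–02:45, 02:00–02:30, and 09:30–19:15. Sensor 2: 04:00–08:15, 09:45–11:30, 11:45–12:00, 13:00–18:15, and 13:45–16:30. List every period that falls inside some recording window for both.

09:45–11:30, 11:45–12:00, 13:00–18:15

A, merged: 00:00–03:15, 09:30–19:15.
B, merged: 04:00–08:15, 09:45–11:30, 11:45–12:00, 13:00–18:15.
00:00–03:15 falls entirely outside B.
09:30–19:15 overlaps B on 09:45–11:30, 11:45–12:00, 13:00–18:15.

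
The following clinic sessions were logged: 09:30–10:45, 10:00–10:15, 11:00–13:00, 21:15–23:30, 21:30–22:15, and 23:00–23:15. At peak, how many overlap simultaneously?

At 10:00, 2 of the intervals are simultaneously active.
No point has more.

2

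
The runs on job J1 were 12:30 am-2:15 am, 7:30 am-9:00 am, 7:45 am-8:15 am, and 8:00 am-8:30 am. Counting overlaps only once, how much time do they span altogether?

Merged: 12:30 am–2:15 am, 7:30 am–9:00 am.
Lengths: 1 h 45 min + 1 h 30 min = 3 h 15 min.

3 h 15 min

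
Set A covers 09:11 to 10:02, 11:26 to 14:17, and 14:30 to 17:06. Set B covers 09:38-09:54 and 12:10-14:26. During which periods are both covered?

09:11–10:02 ∩ B → 09:38–09:54.
11:26–14:17 ∩ B → 12:10–14:17.
14:30–17:06 meets no B interval.

09:38–09:54, 12:10–14:17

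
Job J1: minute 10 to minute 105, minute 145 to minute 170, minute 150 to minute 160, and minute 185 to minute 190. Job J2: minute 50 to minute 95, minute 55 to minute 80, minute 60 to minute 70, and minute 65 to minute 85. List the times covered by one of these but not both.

minute 10 to minute 50, minute 95 to minute 105, minute 145 to minute 170, minute 185 to minute 190

A, merged: minute 10 to minute 105, minute 145 to minute 170, minute 185 to minute 190.
B, merged: minute 50 to minute 95.
A but not B: minute 10 to minute 50, minute 95 to minute 105, minute 145 to minute 170, minute 185 to minute 190.
B but not A: none.
Combining gives A △ B.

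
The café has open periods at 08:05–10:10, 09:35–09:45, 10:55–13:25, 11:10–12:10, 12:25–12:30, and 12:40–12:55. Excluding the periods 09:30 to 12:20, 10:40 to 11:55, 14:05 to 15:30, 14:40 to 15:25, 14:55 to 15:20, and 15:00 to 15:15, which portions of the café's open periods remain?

08:05–09:30, 12:20–13:25

Merge the first list: 08:05–10:10, 10:55–13:25.
Merge the second list: 09:30–12:20, 14:05–15:30.
08:05–10:10 with B removed leaves 08:05–09:30.
10:55–13:25 with B removed leaves 12:20–13:25.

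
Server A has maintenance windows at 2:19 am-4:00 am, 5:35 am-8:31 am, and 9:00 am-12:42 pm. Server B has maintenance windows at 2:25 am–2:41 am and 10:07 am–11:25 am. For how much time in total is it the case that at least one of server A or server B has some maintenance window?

8 h 19 min

A ∪ B = 2:19 am-4:00 am, 5:35 am-8:31 am, 9:00 am-12:42 pm.
Total: 1 h 41 min + 2 h 56 min + 3 h 42 min = 8 h 19 min.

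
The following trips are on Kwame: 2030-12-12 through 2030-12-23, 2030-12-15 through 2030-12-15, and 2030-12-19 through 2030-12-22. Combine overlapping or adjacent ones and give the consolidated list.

2030-12-15 through 2030-12-15 overlaps/touches 2030-12-12 through 2030-12-23 → extend to 2030-12-12 through 2030-12-23.
2030-12-19 through 2030-12-22 overlaps/touches 2030-12-12 through 2030-12-23 → extend to 2030-12-12 through 2030-12-23.

2030-12-12 through 2030-12-23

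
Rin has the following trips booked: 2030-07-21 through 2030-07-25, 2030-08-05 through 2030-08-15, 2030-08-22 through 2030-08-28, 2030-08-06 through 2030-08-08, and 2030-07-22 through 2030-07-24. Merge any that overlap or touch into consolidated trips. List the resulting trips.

2030-07-21 through 2030-07-25, 2030-08-05 through 2030-08-15, 2030-08-22 through 2030-08-28

Sort by start: 2030-07-21 through 2030-07-25, 2030-07-22 through 2030-07-24, 2030-08-05 through 2030-08-15, 2030-08-06 through 2030-08-08, 2030-08-22 through 2030-08-28.
2030-07-22 through 2030-07-24 overlaps/touches 2030-07-21 through 2030-07-25 → extend to 2030-07-21 through 2030-07-25.
2030-08-05 through 2030-08-15 is disjoint → start new block.
2030-08-06 through 2030-08-08 overlaps/touches 2030-08-05 through 2030-08-15 → extend to 2030-08-05 through 2030-08-15.
2030-08-22 through 2030-08-28 is disjoint → start new block.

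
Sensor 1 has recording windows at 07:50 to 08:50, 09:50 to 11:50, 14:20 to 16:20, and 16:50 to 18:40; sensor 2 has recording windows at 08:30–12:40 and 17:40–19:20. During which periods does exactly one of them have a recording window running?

07:50-08:30, 08:50-09:50, 11:50-12:40, 14:20-16:20, 16:50-17:40, 18:40-19:20

A \ B = 07:50-08:30, 14:20-16:20, 16:50-17:40.
B \ A = 08:50-09:50, 11:50-12:40, 18:40-19:20.
Union of the two gives the symmetric difference.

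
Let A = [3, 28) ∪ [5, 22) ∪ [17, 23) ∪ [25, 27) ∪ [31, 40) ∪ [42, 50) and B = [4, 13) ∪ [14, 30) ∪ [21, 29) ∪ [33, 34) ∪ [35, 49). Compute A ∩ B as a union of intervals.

A, merged: [3, 28), [31, 40), [42, 50).
B, merged: [4, 13), [14, 30), [33, 34), [35, 49).
[3, 28) meets the second set on [4, 13), [14, 28).
[31, 40) meets the second set on [33, 34), [35, 40).
[42, 50) meets the second set on [42, 49).

[4, 13) ∪ [14, 28) ∪ [33, 34) ∪ [35, 40) ∪ [42, 49)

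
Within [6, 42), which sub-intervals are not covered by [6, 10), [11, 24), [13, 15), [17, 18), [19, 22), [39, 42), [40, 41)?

[10, 11) ∪ [24, 39)

After merging, the occupied span is [6, 10), [11, 24), [39, 42).
Complement within [6, 42): [10, 11), [24, 39).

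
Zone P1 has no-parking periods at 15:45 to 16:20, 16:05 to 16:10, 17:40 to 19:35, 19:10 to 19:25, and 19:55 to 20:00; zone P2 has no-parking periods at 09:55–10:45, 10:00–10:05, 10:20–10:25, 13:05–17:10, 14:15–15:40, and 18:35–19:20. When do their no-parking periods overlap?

15:45–16:20, 18:35–19:20

A, merged: 15:45–16:20, 17:40–19:35, 19:55–20:00.
B, merged: 09:55–10:45, 13:05–17:10, 18:35–19:20.
15:45–16:20 ∩ B → 15:45–16:20.
17:40–19:35 ∩ B → 18:35–19:20.
19:55–20:00 meets no B interval.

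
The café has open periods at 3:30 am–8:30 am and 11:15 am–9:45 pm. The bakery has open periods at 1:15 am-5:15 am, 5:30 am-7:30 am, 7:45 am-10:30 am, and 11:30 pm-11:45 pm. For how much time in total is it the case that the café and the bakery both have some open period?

4 h 30 min

A ∩ B = 3:30 am-5:15 am, 5:30 am-7:30 am, 7:45 am-8:30 am.
Total: 1 h 45 min + 2 h + 45 min = 4 h 30 min.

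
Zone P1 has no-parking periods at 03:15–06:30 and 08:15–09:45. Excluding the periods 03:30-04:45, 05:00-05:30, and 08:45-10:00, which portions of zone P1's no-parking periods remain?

03:15–06:30 minus B → 03:15–03:30, 04:45–05:00, 05:30–06:30.
08:15–09:45 minus B → 08:15–08:45.

03:15–03:30, 04:45–05:00, 05:30–06:30, 08:15–08:45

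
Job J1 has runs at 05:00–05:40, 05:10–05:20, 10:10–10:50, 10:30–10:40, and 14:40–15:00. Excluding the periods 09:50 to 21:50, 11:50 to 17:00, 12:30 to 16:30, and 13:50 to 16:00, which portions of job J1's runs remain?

05:00–05:40

A, merged: 05:00–05:40, 10:10–10:50, 14:40–15:00.
B, merged: 09:50–21:50.
05:00–05:40: nothing removed.
10:10–10:50: entirely removed.
14:40–15:00: entirely removed.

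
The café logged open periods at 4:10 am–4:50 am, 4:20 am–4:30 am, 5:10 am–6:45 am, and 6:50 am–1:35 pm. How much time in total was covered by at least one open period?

Merged: 4:10 am–4:50 am, 5:10 am–6:45 am, 6:50 am–1:35 pm.
Lengths: 40 min + 1 h 35 min + 6 h 45 min = 9 h.

9 h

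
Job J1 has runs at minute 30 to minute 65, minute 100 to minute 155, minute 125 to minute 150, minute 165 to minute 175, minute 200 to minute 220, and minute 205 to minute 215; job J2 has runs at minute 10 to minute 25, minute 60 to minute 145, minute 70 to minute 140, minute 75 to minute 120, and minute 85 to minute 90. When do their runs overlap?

minute 60 to minute 65, minute 100 to minute 145

Merge the first list: minute 30 to minute 65, minute 100 to minute 155, minute 165 to minute 175, minute 200 to minute 220.
Merge the second list: minute 10 to minute 25, minute 60 to minute 145.
minute 30 to minute 65 meets the second set on minute 60 to minute 65.
minute 100 to minute 155 meets the second set on minute 100 to minute 145.
minute 165 to minute 175: no overlap with the second set.
minute 200 to minute 220: no overlap with the second set.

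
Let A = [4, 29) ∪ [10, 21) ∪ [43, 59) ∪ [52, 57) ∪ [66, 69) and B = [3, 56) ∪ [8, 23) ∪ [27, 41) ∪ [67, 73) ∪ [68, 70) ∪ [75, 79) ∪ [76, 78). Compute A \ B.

First set merges to [4, 29), [43, 59), [66, 69).
Second set merges to [3, 56), [67, 73), [75, 79).
[4, 29): entirely removed.
[43, 59) \ B = [56, 59).
[66, 69) \ B = [66, 67).

[56, 59) ∪ [66, 67)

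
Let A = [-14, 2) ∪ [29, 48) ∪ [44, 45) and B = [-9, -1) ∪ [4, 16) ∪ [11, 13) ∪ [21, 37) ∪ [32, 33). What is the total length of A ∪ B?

First set merges to [-14, 2), [29, 48).
Second set merges to [-9, -1), [4, 16), [21, 37).
A ∪ B = [-14, 2), [4, 16), [21, 48).
Total: 16 + 12 + 27 = 55.

55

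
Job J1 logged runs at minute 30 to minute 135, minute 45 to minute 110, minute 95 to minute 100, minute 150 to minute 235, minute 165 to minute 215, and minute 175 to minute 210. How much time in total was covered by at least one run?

190 minutes

Merged: minute 30 to minute 135, minute 150 to minute 235.
Lengths: 105 minutes + 85 minutes = 190 minutes.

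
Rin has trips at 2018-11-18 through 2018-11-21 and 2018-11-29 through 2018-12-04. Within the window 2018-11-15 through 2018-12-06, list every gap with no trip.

2018-11-15 through 2018-11-17, 2018-11-22 through 2018-11-28, 2018-12-05 through 2018-12-06

The merged coverage is 2018-11-18 through 2018-11-21, 2018-11-29 through 2018-12-04.
Uncovered inside 2018-11-15 through 2018-12-06: 2018-11-15 through 2018-11-17, 2018-11-22 through 2018-11-28, 2018-12-05 through 2018-12-06.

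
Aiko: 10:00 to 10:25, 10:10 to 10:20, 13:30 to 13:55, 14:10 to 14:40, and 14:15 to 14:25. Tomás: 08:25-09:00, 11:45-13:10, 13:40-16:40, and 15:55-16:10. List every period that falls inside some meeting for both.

13:40–13:55, 14:10–14:40

Merge the first list: 10:00–10:25, 13:30–13:55, 14:10–14:40.
Merge the second list: 08:25–09:00, 11:45–13:10, 13:40–16:40.
10:00–10:25 meets no B interval.
13:30–13:55 ∩ B → 13:40–13:55.
14:10–14:40 ∩ B → 14:10–14:40.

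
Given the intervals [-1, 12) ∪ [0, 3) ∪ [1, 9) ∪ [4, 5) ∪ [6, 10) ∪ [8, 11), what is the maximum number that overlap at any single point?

Sweep endpoints in order; track running count of active intervals.
Peak of 4 reached at 8.

4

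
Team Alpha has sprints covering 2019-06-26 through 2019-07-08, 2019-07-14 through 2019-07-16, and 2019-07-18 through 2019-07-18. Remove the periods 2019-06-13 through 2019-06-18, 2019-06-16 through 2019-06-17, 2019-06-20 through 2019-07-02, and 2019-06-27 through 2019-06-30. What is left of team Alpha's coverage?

Second set merges to 2019-06-13 through 2019-06-18, 2019-06-20 through 2019-07-02.
2019-06-26 through 2019-07-08 with B removed leaves 2019-07-03 through 2019-07-08.
2019-07-14 through 2019-07-16 is untouched.
2019-07-18 through 2019-07-18 is untouched.

2019-07-03 through 2019-07-08, 2019-07-14 through 2019-07-16, 2019-07-18 through 2019-07-18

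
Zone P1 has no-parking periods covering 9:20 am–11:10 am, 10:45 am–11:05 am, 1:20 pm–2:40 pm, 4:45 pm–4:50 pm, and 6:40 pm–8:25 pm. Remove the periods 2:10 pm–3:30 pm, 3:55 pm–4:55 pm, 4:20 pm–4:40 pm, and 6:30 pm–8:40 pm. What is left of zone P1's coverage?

First set merges to 9:20 am–11:10 am, 1:20 pm–2:40 pm, 4:45 pm–4:50 pm, 6:40 pm–8:25 pm.
Second set merges to 2:10 pm–3:30 pm, 3:55 pm–4:55 pm, 6:30 pm–8:40 pm.
9:20 am–11:10 am: no B overlap → unchanged.
1:20 pm–2:40 pm minus B → 1:20 pm–2:10 pm.
4:45 pm–4:50 pm: fully covered by B → removed.
6:40 pm–8:25 pm: fully covered by B → removed.

9:20 am–11:10 am, 1:20 pm–2:10 pm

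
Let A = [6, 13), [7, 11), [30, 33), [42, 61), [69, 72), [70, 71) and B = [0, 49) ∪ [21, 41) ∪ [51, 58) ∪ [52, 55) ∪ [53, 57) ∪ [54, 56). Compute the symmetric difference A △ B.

First set merges to [6, 13), [30, 33), [42, 61), [69, 72).
Second set merges to [0, 49), [51, 58).
Only in the first: [49, 51), [58, 61), [69, 72).
Only in the second: [0, 6), [13, 30), [33, 42).
Together these are the periods covered by exactly one.

[0, 6) ∪ [13, 30) ∪ [33, 42) ∪ [49, 51) ∪ [58, 61) ∪ [69, 72)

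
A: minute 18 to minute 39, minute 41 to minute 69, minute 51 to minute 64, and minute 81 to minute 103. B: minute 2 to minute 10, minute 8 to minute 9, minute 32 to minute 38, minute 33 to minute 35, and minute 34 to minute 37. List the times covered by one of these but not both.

minute 2 to minute 10, minute 18 to minute 32, minute 38 to minute 39, minute 41 to minute 69, minute 81 to minute 103

A, merged: minute 18 to minute 39, minute 41 to minute 69, minute 81 to minute 103.
B, merged: minute 2 to minute 10, minute 32 to minute 38.
A but not B: minute 18 to minute 32, minute 38 to minute 39, minute 41 to minute 69, minute 81 to minute 103.
B but not A: minute 2 to minute 10.
Combining gives A △ B.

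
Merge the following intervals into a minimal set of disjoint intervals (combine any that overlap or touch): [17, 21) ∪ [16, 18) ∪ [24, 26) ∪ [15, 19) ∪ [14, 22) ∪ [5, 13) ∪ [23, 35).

[5, 13) ∪ [14, 22) ∪ [23, 35)

Sort by start: [5, 13), [14, 22), [15, 19), [16, 18), [17, 21), [23, 35), [24, 26).
[14, 22) is disjoint → start new block.
[15, 19) overlaps/touches [14, 22) → extend to [14, 22).
[16, 18) overlaps/touches [14, 22) → extend to [14, 22).
[17, 21) overlaps/touches [14, 22) → extend to [14, 22).
[23, 35) is disjoint → start new block.
[24, 26) overlaps/touches [23, 35) → extend to [23, 35).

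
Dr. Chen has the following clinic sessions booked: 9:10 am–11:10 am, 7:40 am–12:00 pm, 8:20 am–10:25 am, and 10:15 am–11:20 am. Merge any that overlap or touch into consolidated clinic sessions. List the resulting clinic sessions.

7:40 am-12:00 pm

Sort by start: 7:40 am-12:00 pm, 8:20 am-10:25 am, 9:10 am-11:10 am, 10:15 am-11:20 am.
8:20 am-10:25 am overlaps/touches 7:40 am-12:00 pm → extend to 7:40 am-12:00 pm.
9:10 am-11:10 am overlaps/touches 7:40 am-12:00 pm → extend to 7:40 am-12:00 pm.
10:15 am-11:20 am overlaps/touches 7:40 am-12:00 pm → extend to 7:40 am-12:00 pm.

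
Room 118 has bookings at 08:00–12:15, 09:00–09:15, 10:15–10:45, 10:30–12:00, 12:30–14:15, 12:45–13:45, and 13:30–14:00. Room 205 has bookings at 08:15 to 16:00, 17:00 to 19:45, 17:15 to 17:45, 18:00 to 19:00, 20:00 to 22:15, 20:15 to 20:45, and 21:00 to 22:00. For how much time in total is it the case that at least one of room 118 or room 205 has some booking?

A, merged: 08:00–12:15, 12:30–14:15.
B, merged: 08:15–16:00, 17:00–19:45, 20:00–22:15.
A ∪ B = 08:00–16:00, 17:00–19:45, 20:00–22:15.
Total: 8 h + 2 h 45 min + 2 h 15 min = 13 h.

13 h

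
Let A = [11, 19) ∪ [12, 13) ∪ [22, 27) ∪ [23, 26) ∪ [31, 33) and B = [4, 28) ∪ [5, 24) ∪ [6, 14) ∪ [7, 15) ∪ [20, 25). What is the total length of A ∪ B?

26

A, merged: [11, 19), [22, 27), [31, 33).
B, merged: [4, 28).
A ∪ B = [4, 28), [31, 33).
Total: 24 + 2 = 26.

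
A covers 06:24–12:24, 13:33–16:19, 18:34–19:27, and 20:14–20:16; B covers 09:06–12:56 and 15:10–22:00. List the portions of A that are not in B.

06:24-12:24 minus B → 06:24-09:06.
13:33-16:19 minus B → 13:33-15:10.
18:34-19:27: fully covered by B → removed.
20:14-20:16: fully covered by B → removed.

06:24-09:06, 13:33-15:10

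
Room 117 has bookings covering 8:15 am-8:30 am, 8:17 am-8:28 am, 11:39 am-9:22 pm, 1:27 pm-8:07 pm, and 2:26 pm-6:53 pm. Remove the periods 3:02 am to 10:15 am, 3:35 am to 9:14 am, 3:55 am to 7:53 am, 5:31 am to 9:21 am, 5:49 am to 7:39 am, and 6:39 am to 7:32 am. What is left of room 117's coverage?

Merge the first list: 8:15 am-8:30 am, 11:39 am-9:22 pm.
Merge the second list: 3:02 am-10:15 am.
8:15 am-8:30 am lies entirely inside B → drops out.
11:39 am-9:22 pm is untouched.

11:39 am-9:22 pm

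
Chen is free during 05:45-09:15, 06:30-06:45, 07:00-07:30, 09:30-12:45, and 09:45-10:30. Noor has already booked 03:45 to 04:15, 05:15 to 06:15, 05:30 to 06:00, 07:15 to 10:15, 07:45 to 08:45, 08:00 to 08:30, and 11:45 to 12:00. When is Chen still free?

Merge the first list: 05:45–09:15, 09:30–12:45.
Merge the second list: 03:45–04:15, 05:15–06:15, 07:15–10:15, 11:45–12:00.
05:45–09:15 with B removed leaves 06:15–07:15.
09:30–12:45 with B removed leaves 10:15–11:45, 12:00–12:45.

06:15–07:15, 10:15–11:45, 12:00–12:45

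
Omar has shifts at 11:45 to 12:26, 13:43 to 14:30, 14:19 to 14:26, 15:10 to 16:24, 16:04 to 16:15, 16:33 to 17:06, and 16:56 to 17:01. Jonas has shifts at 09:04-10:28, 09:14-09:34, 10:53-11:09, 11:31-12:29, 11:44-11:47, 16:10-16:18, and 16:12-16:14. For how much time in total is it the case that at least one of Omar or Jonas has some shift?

5 h 12 min

Merge the first list: 11:45–12:26, 13:43–14:30, 15:10–16:24, 16:33–17:06.
Merge the second list: 09:04–10:28, 10:53–11:09, 11:31–12:29, 16:10–16:18.
A ∪ B = 09:04–10:28, 10:53–11:09, 11:31–12:29, 13:43–14:30, 15:10–16:24, 16:33–17:06.
Total: 1 h 24 min + 16 min + 58 min + 47 min + 1 h 14 min + 33 min = 5 h 12 min.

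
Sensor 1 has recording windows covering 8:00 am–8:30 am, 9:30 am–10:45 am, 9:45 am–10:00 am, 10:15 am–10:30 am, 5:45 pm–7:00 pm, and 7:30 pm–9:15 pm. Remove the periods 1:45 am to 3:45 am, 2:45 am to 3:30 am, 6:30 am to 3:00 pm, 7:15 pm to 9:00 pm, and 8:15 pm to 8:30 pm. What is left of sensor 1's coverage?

5:45 pm–7:00 pm, 9:00 pm–9:15 pm

Merge the first list: 8:00 am–8:30 am, 9:30 am–10:45 am, 5:45 pm–7:00 pm, 7:30 pm–9:15 pm.
Merge the second list: 1:45 am–3:45 am, 6:30 am–3:00 pm, 7:15 pm–9:00 pm.
8:00 am–8:30 am lies entirely inside B → drops out.
9:30 am–10:45 am lies entirely inside B → drops out.
5:45 pm–7:00 pm is untouched.
7:30 pm–9:15 pm with B removed leaves 9:00 pm–9:15 pm.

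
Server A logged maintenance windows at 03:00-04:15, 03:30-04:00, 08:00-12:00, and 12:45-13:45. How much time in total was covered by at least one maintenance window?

Merged: 03:00–04:15, 08:00–12:00, 12:45–13:45.
Lengths: 1 h 15 min + 4 h + 1 h = 6 h 15 min.

6 h 15 min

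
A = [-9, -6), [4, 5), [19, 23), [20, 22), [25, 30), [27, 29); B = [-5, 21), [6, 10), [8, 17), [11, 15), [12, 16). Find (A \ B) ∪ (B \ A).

[-9, -6) ∪ [-5, 4) ∪ [5, 19) ∪ [21, 23) ∪ [25, 30)

First set merges to [-9, -6), [4, 5), [19, 23), [25, 30).
Second set merges to [-5, 21).
Only in the first: [-9, -6), [21, 23), [25, 30).
Only in the second: [-5, 4), [5, 19).
Together these are the periods covered by exactly one.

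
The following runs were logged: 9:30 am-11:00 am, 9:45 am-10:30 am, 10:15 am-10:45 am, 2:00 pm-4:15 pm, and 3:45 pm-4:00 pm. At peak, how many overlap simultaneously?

Sweep endpoints in order; track running count of active intervals.
Peak of 3 reached at 10:15 am.

3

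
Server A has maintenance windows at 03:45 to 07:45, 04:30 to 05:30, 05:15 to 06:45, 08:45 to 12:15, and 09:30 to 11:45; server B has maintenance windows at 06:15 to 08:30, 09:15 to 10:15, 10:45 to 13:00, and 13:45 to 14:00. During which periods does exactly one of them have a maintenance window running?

03:45–06:15, 07:45–08:30, 08:45–09:15, 10:15–10:45, 12:15–13:00, 13:45–14:00

First set merges to 03:45–07:45, 08:45–12:15.
A but not B: 03:45–06:15, 08:45–09:15, 10:15–10:45.
B but not A: 07:45–08:30, 12:15–13:00, 13:45–14:00.
Combining gives A △ B.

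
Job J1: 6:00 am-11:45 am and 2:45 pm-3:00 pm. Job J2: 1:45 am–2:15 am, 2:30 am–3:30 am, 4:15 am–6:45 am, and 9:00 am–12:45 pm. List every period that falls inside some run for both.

6:00 am–6:45 am, 9:00 am–11:45 am

6:00 am–11:45 am meets the second set on 6:00 am–6:45 am, 9:00 am–11:45 am.
2:45 pm–3:00 pm: no overlap with the second set.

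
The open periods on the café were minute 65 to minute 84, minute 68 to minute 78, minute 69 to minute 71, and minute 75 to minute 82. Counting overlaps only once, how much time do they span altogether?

19 minutes

Merged: minute 65 to minute 84.
Length: 19 minutes.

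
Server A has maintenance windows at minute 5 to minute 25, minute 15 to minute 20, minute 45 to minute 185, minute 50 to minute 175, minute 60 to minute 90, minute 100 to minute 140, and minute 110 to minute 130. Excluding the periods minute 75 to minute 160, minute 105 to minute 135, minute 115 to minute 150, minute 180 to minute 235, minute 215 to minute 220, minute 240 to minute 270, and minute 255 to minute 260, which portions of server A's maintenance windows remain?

minute 5 to minute 25, minute 45 to minute 75, minute 160 to minute 180

A, merged: minute 5 to minute 25, minute 45 to minute 185.
B, merged: minute 75 to minute 160, minute 180 to minute 235, minute 240 to minute 270.
minute 5 to minute 25 is untouched.
minute 45 to minute 185 with B removed leaves minute 45 to minute 75, minute 160 to minute 180.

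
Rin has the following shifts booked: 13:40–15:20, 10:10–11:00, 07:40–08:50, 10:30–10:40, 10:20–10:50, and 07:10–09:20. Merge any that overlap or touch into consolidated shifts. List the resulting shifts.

07:10-09:20, 10:10-11:00, 13:40-15:20

Sort by start: 07:10-09:20, 07:40-08:50, 10:10-11:00, 10:20-10:50, 10:30-10:40, 13:40-15:20.
07:40-08:50 overlaps/touches 07:10-09:20 → extend to 07:10-09:20.
10:10-11:00 is disjoint → start new block.
10:20-10:50 overlaps/touches 10:10-11:00 → extend to 10:10-11:00.
10:30-10:40 overlaps/touches 10:10-11:00 → extend to 10:10-11:00.
13:40-15:20 is disjoint → start new block.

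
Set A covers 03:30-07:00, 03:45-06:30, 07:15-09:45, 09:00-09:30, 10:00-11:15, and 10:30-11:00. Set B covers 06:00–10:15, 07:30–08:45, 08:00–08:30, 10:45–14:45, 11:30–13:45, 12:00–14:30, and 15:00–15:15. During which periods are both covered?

A, merged: 03:30-07:00, 07:15-09:45, 10:00-11:15.
B, merged: 06:00-10:15, 10:45-14:45, 15:00-15:15.
03:30-07:00 overlaps B on 06:00-07:00.
07:15-09:45 overlaps B on 07:15-09:45.
10:00-11:15 overlaps B on 10:00-10:15, 10:45-11:15.

06:00-07:00, 07:15-09:45, 10:00-10:15, 10:45-11:15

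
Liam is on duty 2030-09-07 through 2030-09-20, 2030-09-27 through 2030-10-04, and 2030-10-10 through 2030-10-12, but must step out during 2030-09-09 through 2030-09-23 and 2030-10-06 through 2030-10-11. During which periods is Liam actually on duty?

2030-09-07 through 2030-09-20 \ B = 2030-09-07 through 2030-09-08.
2030-09-27 through 2030-10-04: nothing removed.
2030-10-10 through 2030-10-12 \ B = 2030-10-12 through 2030-10-12.

2030-09-07 through 2030-09-08, 2030-09-27 through 2030-10-04, 2030-10-12 through 2030-10-12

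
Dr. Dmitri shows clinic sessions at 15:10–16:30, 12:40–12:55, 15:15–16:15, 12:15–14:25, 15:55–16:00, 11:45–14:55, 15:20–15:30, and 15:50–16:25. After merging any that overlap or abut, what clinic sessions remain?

Sort by start: 11:45–14:55, 12:15–14:25, 12:40–12:55, 15:10–16:30, 15:15–16:15, 15:20–15:30, 15:50–16:25, 15:55–16:00.
12:15–14:25 overlaps/touches 11:45–14:55 → extend to 11:45–14:55.
12:40–12:55 overlaps/touches 11:45–14:55 → extend to 11:45–14:55.
15:10–16:30 is disjoint → start new block.
15:15–16:15 overlaps/touches 15:10–16:30 → extend to 15:10–16:30.
15:20–15:30 overlaps/touches 15:10–16:30 → extend to 15:10–16:30.
15:50–16:25 overlaps/touches 15:10–16:30 → extend to 15:10–16:30.
15:55–16:00 overlaps/touches 15:10–16:30 → extend to 15:10–16:30.

11:45–14:55, 15:10–16:30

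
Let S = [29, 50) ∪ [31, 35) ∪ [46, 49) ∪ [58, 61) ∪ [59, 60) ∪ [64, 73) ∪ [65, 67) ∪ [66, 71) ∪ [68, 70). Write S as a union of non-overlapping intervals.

[29, 50) ∪ [58, 61) ∪ [64, 73)

[31, 35) overlaps/touches [29, 50) → extend to [29, 50).
[46, 49) overlaps/touches [29, 50) → extend to [29, 50).
[58, 61) is disjoint → start new block.
[59, 60) overlaps/touches [58, 61) → extend to [58, 61).
[64, 73) is disjoint → start new block.
[65, 67) overlaps/touches [64, 73) → extend to [64, 73).
[66, 71) overlaps/touches [64, 73) → extend to [64, 73).
[68, 70) overlaps/touches [64, 73) → extend to [64, 73).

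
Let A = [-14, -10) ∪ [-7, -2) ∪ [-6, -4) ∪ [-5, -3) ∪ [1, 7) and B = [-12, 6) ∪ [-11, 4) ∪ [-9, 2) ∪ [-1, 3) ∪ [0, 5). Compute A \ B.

[-14, -12) ∪ [6, 7)

First set merges to [-14, -10), [-7, -2), [1, 7).
Second set merges to [-12, 6).
[-14, -10) minus B → [-14, -12).
[-7, -2): fully covered by B → removed.
[1, 7) minus B → [6, 7).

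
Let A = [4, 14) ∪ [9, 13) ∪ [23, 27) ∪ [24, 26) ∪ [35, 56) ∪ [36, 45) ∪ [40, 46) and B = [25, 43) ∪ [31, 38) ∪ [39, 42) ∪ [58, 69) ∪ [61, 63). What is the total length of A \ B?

Merge the first list: [4, 14), [23, 27), [35, 56).
Merge the second list: [25, 43), [58, 69).
A \ B = [4, 14), [23, 25), [43, 56).
Total: 10 + 2 + 13 = 25.

25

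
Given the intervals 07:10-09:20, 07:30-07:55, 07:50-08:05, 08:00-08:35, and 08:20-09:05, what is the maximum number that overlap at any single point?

3

Sweep endpoints in order; track running count of active intervals.
Peak of 3 reached at 07:50.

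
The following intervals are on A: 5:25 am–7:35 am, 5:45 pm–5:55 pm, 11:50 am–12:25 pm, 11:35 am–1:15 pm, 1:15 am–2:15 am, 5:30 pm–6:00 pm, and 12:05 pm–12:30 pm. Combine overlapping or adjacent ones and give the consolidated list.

1:15 am-2:15 am, 5:25 am-7:35 am, 11:35 am-1:15 pm, 5:30 pm-6:00 pm

Sort by start: 1:15 am-2:15 am, 5:25 am-7:35 am, 11:35 am-1:15 pm, 11:50 am-12:25 pm, 12:05 pm-12:30 pm, 5:30 pm-6:00 pm, 5:45 pm-5:55 pm.
5:25 am-7:35 am is disjoint → start new block.
11:35 am-1:15 pm is disjoint → start new block.
11:50 am-12:25 pm overlaps/touches 11:35 am-1:15 pm → extend to 11:35 am-1:15 pm.
12:05 pm-12:30 pm overlaps/touches 11:35 am-1:15 pm → extend to 11:35 am-1:15 pm.
5:30 pm-6:00 pm is disjoint → start new block.
5:45 pm-5:55 pm overlaps/touches 5:30 pm-6:00 pm → extend to 5:30 pm-6:00 pm.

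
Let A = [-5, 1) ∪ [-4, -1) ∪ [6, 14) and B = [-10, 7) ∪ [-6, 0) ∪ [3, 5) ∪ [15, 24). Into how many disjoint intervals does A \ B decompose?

Merge the first list: [-5, 1), [6, 14).
Merge the second list: [-10, 7), [15, 24).
A \ B = [7, 14).
That is 1 disjoint piece.

1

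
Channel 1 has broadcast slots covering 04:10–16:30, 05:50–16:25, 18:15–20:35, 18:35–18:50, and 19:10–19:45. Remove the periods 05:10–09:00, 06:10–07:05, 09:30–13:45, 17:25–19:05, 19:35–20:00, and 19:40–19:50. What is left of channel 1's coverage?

Merge the first list: 04:10–16:30, 18:15–20:35.
Merge the second list: 05:10–09:00, 09:30–13:45, 17:25–19:05, 19:35–20:00.
04:10–16:30 \ B = 04:10–05:10, 09:00–09:30, 13:45–16:30.
18:15–20:35 \ B = 19:05–19:35, 20:00–20:35.

04:10–05:10, 09:00–09:30, 13:45–16:30, 19:05–19:35, 20:00–20:35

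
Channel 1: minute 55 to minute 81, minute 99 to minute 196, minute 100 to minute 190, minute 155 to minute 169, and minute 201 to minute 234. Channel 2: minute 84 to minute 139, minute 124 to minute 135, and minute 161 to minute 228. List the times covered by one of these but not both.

A, merged: minute 55 to minute 81, minute 99 to minute 196, minute 201 to minute 234.
B, merged: minute 84 to minute 139, minute 161 to minute 228.
A \ B = minute 55 to minute 81, minute 139 to minute 161, minute 228 to minute 234.
B \ A = minute 84 to minute 99, minute 196 to minute 201.
Union of the two gives the symmetric difference.

minute 55 to minute 81, minute 84 to minute 99, minute 139 to minute 161, minute 196 to minute 201, minute 228 to minute 234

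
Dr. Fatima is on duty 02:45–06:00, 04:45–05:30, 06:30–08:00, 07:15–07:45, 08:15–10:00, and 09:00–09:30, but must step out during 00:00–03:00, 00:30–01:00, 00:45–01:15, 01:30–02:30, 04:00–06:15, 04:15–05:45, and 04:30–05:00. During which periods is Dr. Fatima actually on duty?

03:00–04:00, 06:30–08:00, 08:15–10:00

Merge the first list: 02:45–06:00, 06:30–08:00, 08:15–10:00.
Merge the second list: 00:00–03:00, 04:00–06:15.
02:45–06:00 with B removed leaves 03:00–04:00.
06:30–08:00 is untouched.
08:15–10:00 is untouched.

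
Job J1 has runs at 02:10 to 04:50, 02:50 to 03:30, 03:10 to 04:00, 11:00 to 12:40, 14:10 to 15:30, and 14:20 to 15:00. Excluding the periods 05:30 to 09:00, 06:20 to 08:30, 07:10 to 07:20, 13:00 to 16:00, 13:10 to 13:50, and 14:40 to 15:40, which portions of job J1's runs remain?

First set merges to 02:10–04:50, 11:00–12:40, 14:10–15:30.
Second set merges to 05:30–09:00, 13:00–16:00.
02:10–04:50 is untouched.
11:00–12:40 is untouched.
14:10–15:30 lies entirely inside B → drops out.

02:10–04:50, 11:00–12:40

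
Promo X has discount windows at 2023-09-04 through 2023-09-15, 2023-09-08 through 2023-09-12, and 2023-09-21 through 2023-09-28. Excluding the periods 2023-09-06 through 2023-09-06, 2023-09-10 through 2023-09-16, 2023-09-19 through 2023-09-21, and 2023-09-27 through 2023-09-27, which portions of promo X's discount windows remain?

2023-09-04 through 2023-09-05, 2023-09-07 through 2023-09-09, 2023-09-22 through 2023-09-26, 2023-09-28 through 2023-09-28

A, merged: 2023-09-04 through 2023-09-15, 2023-09-21 through 2023-09-28.
2023-09-04 through 2023-09-15 with B removed leaves 2023-09-04 through 2023-09-05, 2023-09-07 through 2023-09-09.
2023-09-21 through 2023-09-28 with B removed leaves 2023-09-22 through 2023-09-26, 2023-09-28 through 2023-09-28.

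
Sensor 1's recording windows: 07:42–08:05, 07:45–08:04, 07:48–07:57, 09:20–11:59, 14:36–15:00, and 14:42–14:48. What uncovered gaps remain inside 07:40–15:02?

Covered (merged): 07:42–08:05, 09:20–11:59, 14:36–15:00.
Complement within 07:40–15:02: 07:40–07:42, 08:05–09:20, 11:59–14:36, 15:00–15:02.

07:40–07:42, 08:05–09:20, 11:59–14:36, 15:00–15:02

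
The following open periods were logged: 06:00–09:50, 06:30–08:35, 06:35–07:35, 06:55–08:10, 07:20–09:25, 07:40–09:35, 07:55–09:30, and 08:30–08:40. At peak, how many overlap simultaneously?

Sweep endpoints in order; track running count of active intervals.
Peak of 6 reached at 07:55.

6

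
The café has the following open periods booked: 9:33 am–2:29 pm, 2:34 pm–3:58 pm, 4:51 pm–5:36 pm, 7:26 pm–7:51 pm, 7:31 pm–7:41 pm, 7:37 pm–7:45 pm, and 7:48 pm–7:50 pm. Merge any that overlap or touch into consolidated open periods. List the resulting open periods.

2:34 pm–3:58 pm is disjoint → start new block.
4:51 pm–5:36 pm is disjoint → start new block.
7:26 pm–7:51 pm is disjoint → start new block.
7:31 pm–7:41 pm overlaps/touches 7:26 pm–7:51 pm → extend to 7:26 pm–7:51 pm.
7:37 pm–7:45 pm overlaps/touches 7:26 pm–7:51 pm → extend to 7:26 pm–7:51 pm.
7:48 pm–7:50 pm overlaps/touches 7:26 pm–7:51 pm → extend to 7:26 pm–7:51 pm.

9:33 am–2:29 pm, 2:34 pm–3:58 pm, 4:51 pm–5:36 pm, 7:26 pm–7:51 pm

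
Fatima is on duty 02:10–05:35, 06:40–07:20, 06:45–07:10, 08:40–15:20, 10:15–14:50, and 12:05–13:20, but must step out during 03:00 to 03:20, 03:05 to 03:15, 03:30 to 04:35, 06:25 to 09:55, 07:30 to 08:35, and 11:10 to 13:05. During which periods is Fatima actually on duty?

02:10-03:00, 03:20-03:30, 04:35-05:35, 09:55-11:10, 13:05-15:20

A, merged: 02:10-05:35, 06:40-07:20, 08:40-15:20.
B, merged: 03:00-03:20, 03:30-04:35, 06:25-09:55, 11:10-13:05.
02:10-05:35 minus B → 02:10-03:00, 03:20-03:30, 04:35-05:35.
06:40-07:20: fully covered by B → removed.
08:40-15:20 minus B → 09:55-11:10, 13:05-15:20.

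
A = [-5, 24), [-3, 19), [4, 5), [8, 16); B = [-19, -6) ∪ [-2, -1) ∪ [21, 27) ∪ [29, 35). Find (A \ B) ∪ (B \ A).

[-19, -6) ∪ [-5, -2) ∪ [-1, 21) ∪ [24, 27) ∪ [29, 35)

Merge the first list: [-5, 24).
A \ B = [-5, -2), [-1, 21).
B \ A = [-19, -6), [24, 27), [29, 35).
Union of the two gives the symmetric difference.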